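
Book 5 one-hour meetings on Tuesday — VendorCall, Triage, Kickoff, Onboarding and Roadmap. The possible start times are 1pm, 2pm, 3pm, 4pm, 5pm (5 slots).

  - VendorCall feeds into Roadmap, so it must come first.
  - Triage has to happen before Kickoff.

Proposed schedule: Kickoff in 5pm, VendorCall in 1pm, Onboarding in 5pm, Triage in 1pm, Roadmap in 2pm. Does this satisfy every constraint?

Valid

Triage has to happen before Kickoff — holds.
VendorCall feeds into Roadmap, so it must come first — holds.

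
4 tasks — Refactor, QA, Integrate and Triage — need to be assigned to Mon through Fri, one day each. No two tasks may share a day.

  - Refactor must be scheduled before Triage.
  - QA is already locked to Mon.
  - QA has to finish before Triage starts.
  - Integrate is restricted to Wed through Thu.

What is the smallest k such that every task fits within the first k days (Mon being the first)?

4

The precedence chain requires at least 2 distinct days.
With at most 1 per day and 4 tasks, at least 4 days are needed.
Integrate can't be placed before Wed — that is day 3 counting from Mon — so the schedule must run through at least 3 days.
4 works (last occupied day: Thu): for example Refactor in Tue; Integrate in Wed; QA in Mon; Triage in Thu.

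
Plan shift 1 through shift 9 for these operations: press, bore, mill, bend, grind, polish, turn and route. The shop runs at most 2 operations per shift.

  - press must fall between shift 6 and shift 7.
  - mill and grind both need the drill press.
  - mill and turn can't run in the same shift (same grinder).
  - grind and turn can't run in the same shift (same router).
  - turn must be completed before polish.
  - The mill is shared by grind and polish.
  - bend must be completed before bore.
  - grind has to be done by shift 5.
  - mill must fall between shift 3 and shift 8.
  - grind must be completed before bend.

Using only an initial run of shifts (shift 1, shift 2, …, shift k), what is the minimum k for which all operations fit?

The precedence chain requires at least 3 distinct shifts.
With at most 2 per shift and 8 operations, at least 4 shifts are needed.
press can't be placed before shift 6, so the schedule must run through at least shift 6.
6 works (last occupied shift: shift 6): for example turn=shift 2, bend=shift 2, route=shift 1, grind=shift 1, polish=shift 4, press=shift 6, bore=shift 3, mill=shift 3.

6 shifts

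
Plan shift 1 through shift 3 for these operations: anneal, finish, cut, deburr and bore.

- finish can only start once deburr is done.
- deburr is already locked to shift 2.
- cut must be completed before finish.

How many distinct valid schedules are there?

Splitting on anneal: it can be shift 1 (6), shift 2 (6), shift 3 (6). Listing each branch's schedules as (finish, cut, deburr, bore) by shift number:
anneal=shift 1: (3,1,2,1) (3,1,2,2) (3,1,2,3) (3,2,2,1) (3,2,2,2) (3,2,2,3) — 6.
anneal=shift 2: (3,1,2,1) (3,1,2,2) (3,1,2,3) (3,2,2,1) (3,2,2,2) (3,2,2,3) — 6.
anneal=shift 3: (3,1,2,1) (3,1,2,2) (3,1,2,3) (3,2,2,1) (3,2,2,2) (3,2,2,3) — 6.
Summing: 6 + 6 + 6 = 18.

18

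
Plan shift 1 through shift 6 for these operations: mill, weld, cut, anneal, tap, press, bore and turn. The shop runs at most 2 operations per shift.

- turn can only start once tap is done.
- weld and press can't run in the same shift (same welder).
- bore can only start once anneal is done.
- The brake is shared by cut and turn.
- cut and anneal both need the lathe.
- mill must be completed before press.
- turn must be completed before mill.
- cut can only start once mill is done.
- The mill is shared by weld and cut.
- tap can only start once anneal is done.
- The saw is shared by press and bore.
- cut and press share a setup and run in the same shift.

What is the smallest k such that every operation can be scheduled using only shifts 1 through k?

The precedence chain requires at least 5 distinct shifts.
With at most 2 per shift and 8 operations, at least 4 shifts are needed.
5 works (last occupied shift: shift 5): for example turn=shift 3; weld=shift 1; bore=shift 2; press=shift 5; anneal=shift 1; mill=shift 4; cut=shift 5; tap=shift 2.

5 shifts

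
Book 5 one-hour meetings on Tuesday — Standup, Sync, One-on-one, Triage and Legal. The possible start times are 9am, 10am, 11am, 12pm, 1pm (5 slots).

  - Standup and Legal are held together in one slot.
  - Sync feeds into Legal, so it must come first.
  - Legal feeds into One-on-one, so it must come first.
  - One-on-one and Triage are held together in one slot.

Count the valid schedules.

10

Splitting on Standup: it can be 10am (3), 11am (4), 12pm (3). Listing each branch's schedules as (Sync, One-on-one, Triage, Legal):
Standup=10am: (9am,11am,11am,10am) (9am,12pm,12pm,10am) (9am,1pm,1pm,10am) — 3.
Standup=11am: (9am,12pm,12pm,11am) (9am,1pm,1pm,11am) (10am,12pm,12pm,11am) (10am,1pm,1pm,11am) — 4.
Standup=12pm: (9am,1pm,1pm,12pm) (10am,1pm,1pm,12pm) (11am,1pm,1pm,12pm) — 3.
Summing: 3 + 4 + 3 = 10.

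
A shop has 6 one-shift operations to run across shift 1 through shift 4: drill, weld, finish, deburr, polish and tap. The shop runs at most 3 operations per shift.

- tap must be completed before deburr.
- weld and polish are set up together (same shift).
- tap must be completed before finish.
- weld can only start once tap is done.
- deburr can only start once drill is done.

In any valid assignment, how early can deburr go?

shift 2

Precedence pushes deburr to at least shift 2.
deburr at shift 2 is achievable: finish -> shift 3; tap -> shift 1; deburr -> shift 2; weld -> shift 2; polish -> shift 2; drill -> shift 1.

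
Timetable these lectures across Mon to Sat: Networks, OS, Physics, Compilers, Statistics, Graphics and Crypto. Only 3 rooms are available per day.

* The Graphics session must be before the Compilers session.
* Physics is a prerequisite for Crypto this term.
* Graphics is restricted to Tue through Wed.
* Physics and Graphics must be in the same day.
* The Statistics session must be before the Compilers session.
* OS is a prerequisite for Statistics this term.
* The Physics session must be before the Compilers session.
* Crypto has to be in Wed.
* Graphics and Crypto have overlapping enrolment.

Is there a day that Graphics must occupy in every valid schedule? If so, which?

Tue

Graphics's window is Tue–Wed.
Crypto is fixed at Wed, and Graphics can't share a day with Crypto.
So Graphics must be Tue.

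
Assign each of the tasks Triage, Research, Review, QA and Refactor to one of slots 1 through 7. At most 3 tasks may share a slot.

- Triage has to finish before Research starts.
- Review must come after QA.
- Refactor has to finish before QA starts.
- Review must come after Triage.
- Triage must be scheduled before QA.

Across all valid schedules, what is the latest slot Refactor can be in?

Downstream work caps Refactor at 5.
Refactor at 5 is achievable: Review -> 7, Refactor -> 5, Triage -> 1, Research -> 2, QA -> 6.

5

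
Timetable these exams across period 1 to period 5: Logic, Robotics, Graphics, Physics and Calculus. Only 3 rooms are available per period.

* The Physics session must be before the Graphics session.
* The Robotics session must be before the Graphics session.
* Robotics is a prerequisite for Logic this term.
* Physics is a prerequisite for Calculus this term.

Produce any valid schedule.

Calculus -> period 2; Logic -> period 2; Robotics -> period 1; Physics -> period 1; Graphics -> period 2

Checking: Robotics(period 1) before Graphics(period 2); Physics(period 1) before Graphics(period 2); Physics(period 1) before Calculus(period 2); Robotics(period 1) before Logic(period 2); max 3 per period (cap 3).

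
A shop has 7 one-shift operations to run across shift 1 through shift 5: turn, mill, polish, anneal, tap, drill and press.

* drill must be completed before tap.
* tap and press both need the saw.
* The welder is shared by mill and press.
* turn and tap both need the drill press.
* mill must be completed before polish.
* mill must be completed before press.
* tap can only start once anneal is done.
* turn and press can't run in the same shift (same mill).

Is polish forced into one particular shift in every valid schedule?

polish can be shift 2 (e.g. anneal in shift 1; turn in shift 1; tap in shift 2; mill in shift 1; press in shift 3; drill in shift 1; polish in shift 2) or shift 3 (e.g. polish=shift 3, turn=shift 1, anneal=shift 1, drill=shift 1, mill=shift 1, press=shift 3, tap=shift 2).

No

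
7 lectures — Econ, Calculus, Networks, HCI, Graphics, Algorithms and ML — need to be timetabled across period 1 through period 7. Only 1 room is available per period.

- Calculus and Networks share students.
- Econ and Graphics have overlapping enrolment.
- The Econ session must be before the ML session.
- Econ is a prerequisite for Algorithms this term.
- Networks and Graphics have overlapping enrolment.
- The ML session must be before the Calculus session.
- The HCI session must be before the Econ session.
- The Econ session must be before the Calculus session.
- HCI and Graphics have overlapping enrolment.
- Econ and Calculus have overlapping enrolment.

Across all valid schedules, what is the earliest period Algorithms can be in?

Precedence pushes Algorithms to at least period 3.
Algorithms at period 3 is achievable: Calculus=period 5; Algorithms=period 3; Econ=period 2; Networks=period 6; ML=period 4; HCI=period 1; Graphics=period 7.

period 3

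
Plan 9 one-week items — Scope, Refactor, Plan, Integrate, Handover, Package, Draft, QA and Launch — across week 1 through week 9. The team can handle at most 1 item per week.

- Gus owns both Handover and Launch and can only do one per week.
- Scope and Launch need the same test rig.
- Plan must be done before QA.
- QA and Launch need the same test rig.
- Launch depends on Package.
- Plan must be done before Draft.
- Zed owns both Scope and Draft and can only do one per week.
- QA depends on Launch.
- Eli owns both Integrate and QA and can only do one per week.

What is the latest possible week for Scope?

Scope at week 9 is achievable: Refactor -> week 6, Handover -> week 8, Scope -> week 9, Draft -> week 5, Plan -> week 1, QA -> week 4, Package -> week 2, Integrate -> week 7, Launch -> week 3.

week 9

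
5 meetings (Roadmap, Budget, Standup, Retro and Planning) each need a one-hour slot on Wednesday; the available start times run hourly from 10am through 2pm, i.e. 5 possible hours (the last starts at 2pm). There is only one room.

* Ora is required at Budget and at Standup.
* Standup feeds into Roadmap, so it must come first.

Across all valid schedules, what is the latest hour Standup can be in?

1pm

Downstream work caps Standup at 1pm.
Standup at 1pm is achievable: Planning=12pm, Roadmap=2pm, Retro=11am, Budget=10am, Standup=1pm.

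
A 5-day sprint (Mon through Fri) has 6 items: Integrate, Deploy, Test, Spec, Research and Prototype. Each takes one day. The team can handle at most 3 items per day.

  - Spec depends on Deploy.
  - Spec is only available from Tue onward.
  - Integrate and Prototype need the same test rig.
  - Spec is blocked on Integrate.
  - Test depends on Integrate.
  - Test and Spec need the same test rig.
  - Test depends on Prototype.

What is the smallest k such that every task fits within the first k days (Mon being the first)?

The precedence chain requires at least 2 distinct days.
With at most 3 per day and 6 tasks, at least 2 days are needed.
Could 2 days be enough, i.e. nothing placed later than Tue? No: Test must come after Prototype (at Mon or later) → {Tue}; Prototype must come before Test (at Tue or earlier) → {Mon}; Integrate must come before Test (at Tue or earlier) → {Mon}; Prototype can't share with Integrate (Mon) → nothing is left.
So 2 days is not enough.
3 works (last occupied day: Wed): for example Deploy -> Mon; Integrate -> Mon; Research -> Mon; Spec -> Tue; Test -> Wed; Prototype -> Tue.

3 days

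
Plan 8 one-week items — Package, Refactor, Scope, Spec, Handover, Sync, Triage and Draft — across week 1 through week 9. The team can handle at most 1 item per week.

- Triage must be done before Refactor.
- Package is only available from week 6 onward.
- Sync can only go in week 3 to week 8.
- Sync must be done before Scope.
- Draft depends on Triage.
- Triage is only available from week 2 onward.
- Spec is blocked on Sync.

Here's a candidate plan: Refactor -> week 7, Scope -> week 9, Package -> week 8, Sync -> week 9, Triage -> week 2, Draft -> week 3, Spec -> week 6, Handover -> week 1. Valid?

Package is only available from week 6 onward — holds.
Draft depends on Triage — holds.
Sync must be done before Scope — violated.
Triage is only available from week 2 onward — holds.
The team can handle at most 1 item per week — violated.
Sync can only go in week 3 to week 8 — violated.
Triage must be done before Refactor — holds.
Spec is blocked on Sync — violated.

No. Sync can only go in week 3 to week 8 is not satisfied.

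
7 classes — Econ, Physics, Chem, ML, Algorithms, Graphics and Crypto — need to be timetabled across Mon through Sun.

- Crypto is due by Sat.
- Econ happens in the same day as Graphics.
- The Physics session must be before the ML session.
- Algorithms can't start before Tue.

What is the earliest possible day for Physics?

Mon

Downstream work caps Physics at Sat.
Physics at Mon is achievable: ML=Tue; Crypto=Mon; Graphics=Mon; Econ=Mon; Chem=Mon; Physics=Mon; Algorithms=Tue.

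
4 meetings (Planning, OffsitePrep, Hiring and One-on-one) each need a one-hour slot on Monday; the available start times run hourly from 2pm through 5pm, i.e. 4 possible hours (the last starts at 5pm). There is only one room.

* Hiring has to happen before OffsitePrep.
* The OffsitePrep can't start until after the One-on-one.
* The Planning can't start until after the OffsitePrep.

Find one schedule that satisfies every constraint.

Hiring -> 2pm, OffsitePrep -> 4pm, Planning -> 5pm, One-on-one -> 3pm

Checking: OffsitePrep(4pm) before Planning(5pm); One-on-one(3pm) before OffsitePrep(4pm); Hiring(2pm) before OffsitePrep(4pm); max 1 per hour (cap 1).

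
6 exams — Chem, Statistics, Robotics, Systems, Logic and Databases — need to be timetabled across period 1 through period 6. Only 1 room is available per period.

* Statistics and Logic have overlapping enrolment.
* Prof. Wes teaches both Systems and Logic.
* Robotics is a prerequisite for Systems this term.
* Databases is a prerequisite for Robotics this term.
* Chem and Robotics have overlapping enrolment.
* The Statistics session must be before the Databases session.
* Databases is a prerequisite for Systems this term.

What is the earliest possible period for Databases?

period 2

Precedence pushes Databases to at least period 2; downstream work caps Databases at period 4.
Databases at period 2 is achievable: Systems=period 4, Databases=period 2, Robotics=period 3, Logic=period 6, Statistics=period 1, Chem=period 5.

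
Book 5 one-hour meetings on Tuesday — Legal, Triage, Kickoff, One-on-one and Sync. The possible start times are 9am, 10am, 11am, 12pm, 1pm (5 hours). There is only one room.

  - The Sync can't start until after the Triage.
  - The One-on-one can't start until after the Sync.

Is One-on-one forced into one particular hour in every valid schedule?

No

One-on-one can be 11am (e.g. Triage in 9am; Kickoff in 1pm; Legal in 12pm; One-on-one in 11am; Sync in 10am) or 12pm (e.g. One-on-one=12pm, Triage=9am, Legal=11am, Sync=10am, Kickoff=1pm).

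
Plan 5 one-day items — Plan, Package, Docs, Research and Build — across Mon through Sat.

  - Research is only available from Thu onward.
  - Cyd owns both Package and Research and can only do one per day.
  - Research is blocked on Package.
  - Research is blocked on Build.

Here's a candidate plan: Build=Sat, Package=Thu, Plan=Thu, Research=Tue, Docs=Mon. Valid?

Research is only available from Thu onward — violated.
Research is blocked on Package — violated.
Research is blocked on Build — violated.
Cyd owns both Package and Research and can only do one per day — holds.

No — it violates: Research is blocked on Build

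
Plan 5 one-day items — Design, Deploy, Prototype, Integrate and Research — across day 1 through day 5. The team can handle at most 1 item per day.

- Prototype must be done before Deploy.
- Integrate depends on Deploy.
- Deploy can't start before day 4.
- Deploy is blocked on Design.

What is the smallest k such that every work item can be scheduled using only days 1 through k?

5 days

The precedence chain requires at least 3 distinct days.
With at most 1 per day and 5 work items, at least 5 days are needed.
Propagating the time windows through the other constraints, Integrate can't land before day 5, so the schedule must run through at least day 5.
5 works (last occupied day: day 5): for example Design=day 1; Research=day 3; Prototype=day 2; Integrate=day 5; Deploy=day 4.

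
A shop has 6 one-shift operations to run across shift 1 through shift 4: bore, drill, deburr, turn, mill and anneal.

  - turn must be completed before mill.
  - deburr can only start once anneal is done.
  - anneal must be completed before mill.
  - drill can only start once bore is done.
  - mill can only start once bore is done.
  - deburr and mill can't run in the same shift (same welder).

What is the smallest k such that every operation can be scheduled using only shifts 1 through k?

The precedence chain requires at least 2 distinct shifts.
Could 2 shifts be enough, i.e. nothing placed later than shift 2? No: deburr must come after anneal (at shift 1 or later) → {shift 2}; anneal must come before deburr (at shift 2 or earlier) → {shift 1}; mill must come after anneal (at shift 1 or later) → {shift 2}; mill can't share with deburr (shift 2) → nothing is left.
So 2 shifts is not enough.
3 works (last occupied shift: shift 3): for example deburr=shift 3, mill=shift 2, drill=shift 2, bore=shift 1, turn=shift 1, anneal=shift 1.

3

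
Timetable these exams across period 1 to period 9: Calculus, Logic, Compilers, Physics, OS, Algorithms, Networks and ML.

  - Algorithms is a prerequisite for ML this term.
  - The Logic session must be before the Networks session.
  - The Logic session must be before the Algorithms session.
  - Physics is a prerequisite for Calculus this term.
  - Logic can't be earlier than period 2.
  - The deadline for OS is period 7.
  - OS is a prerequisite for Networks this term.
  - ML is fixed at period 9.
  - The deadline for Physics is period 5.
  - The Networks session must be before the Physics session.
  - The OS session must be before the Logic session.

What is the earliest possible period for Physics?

Precedence pushes Physics to at least period 4; Physics's own window allows nothing later than period 5.
Physics at period 4 is achievable: OS=period 1; Algorithms=period 3; Physics=period 4; Logic=period 2; ML=period 9; Compilers=period 1; Calculus=period 5; Networks=period 3.

period 4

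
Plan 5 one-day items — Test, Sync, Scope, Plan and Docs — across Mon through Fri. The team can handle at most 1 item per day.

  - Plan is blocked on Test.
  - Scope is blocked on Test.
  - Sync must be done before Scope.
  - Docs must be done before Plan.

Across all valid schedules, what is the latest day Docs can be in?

Thu

Downstream work caps Docs at Thu.
Docs at Thu is achievable: Docs -> Thu; Sync -> Tue; Scope -> Wed; Plan -> Fri; Test -> Mon.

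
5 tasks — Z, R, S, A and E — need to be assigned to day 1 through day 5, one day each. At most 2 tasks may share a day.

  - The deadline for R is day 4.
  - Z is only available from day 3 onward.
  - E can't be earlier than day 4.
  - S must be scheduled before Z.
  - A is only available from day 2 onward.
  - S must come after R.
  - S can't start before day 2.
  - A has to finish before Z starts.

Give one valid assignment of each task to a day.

E in day 4, A in day 2, Z in day 3, R in day 1, S in day 2

Checking: A(day 2) before Z(day 3); R(day 1) before S(day 2); S(day 2) before Z(day 3); R=day 1 in [day 1,day 4]; S=day 2 in [day 2,day 5]; A=day 2 in [day 2,day 5]; Z=day 3 in [day 3,day 5]; E=day 4 in [day 4,day 5]; max 2 per day (cap 2).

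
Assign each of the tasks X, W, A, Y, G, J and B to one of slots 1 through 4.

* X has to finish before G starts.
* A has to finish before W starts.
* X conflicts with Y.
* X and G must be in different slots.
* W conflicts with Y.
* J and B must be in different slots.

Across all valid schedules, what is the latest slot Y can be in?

4

Y at 4 is achievable: J in 1, Y in 4, G in 2, X in 1, B in 2, W in 2, A in 1.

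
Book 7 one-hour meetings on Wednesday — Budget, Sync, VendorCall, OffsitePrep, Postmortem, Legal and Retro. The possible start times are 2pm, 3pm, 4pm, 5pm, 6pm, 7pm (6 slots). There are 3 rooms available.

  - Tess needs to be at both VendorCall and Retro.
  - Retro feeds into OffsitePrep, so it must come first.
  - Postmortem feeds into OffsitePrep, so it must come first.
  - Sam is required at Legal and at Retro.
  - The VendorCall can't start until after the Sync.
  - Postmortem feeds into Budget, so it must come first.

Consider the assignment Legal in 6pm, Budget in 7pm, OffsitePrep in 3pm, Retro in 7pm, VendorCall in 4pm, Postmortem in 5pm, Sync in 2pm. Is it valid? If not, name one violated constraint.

Retro feeds into OffsitePrep, so it must come first — violated.
Sam is required at Legal and at Retro — holds.
Postmortem feeds into Budget, so it must come first — holds.
Postmortem feeds into OffsitePrep, so it must come first — violated.
There are 3 rooms available — holds.
The VendorCall can't start until after the Sync — holds.
Tess needs to be at both VendorCall and Retro — holds.

No. Retro feeds into OffsitePrep, so it must come first is not satisfied.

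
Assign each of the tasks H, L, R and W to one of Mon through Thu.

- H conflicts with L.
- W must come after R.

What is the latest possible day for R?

Wed

Downstream work caps R at Wed.
R at Wed is achievable: H -> Mon; W -> Thu; R -> Wed; L -> Tue.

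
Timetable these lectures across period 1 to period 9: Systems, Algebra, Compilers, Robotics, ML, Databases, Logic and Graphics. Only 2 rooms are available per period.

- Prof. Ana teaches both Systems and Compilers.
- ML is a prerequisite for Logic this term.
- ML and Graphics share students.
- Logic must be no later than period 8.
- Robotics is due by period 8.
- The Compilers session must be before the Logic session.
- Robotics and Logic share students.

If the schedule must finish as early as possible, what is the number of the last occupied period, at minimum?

4

The precedence chain requires at least 2 distinct periods.
With at most 2 per period and 8 lectures, at least 4 periods are needed.
4 works (last occupied period: period 4): for example Logic=period 2; Databases=period 4; ML=period 1; Algebra=period 3; Graphics=period 4; Systems=period 2; Robotics=period 3; Compilers=period 1.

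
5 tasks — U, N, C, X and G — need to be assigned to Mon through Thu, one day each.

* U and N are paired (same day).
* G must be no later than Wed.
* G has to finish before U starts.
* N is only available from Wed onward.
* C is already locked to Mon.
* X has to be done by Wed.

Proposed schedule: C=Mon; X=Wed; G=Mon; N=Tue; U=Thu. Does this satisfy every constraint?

No. N is only available from Wed onward is not satisfied.

G has to finish before U starts — holds.
G must be no later than Wed — holds.
N is only available from Wed onward — violated.
U and N are paired (same day) — violated.
X has to be done by Wed — holds.
C is already locked to Mon — holds.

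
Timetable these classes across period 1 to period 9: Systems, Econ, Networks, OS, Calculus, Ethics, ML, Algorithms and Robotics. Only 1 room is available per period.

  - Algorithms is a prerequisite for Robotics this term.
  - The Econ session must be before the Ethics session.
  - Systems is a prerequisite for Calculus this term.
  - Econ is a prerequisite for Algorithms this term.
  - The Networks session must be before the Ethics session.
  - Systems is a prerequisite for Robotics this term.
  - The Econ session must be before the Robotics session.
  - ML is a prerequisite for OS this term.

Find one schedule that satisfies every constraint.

Networks=period 5, ML=period 7, Robotics=period 4, Calculus=period 9, Ethics=period 6, OS=period 8, Systems=period 2, Econ=period 1, Algorithms=period 3

Checking: Systems(period 2) before Calculus(period 9); Econ(period 1) before Robotics(period 4); Systems(period 2) before Robotics(period 4); Networks(period 5) before Ethics(period 6); Econ(period 1) before Algorithms(period 3); Econ(period 1) before Ethics(period 6); Algorithms(period 3) before Robotics(period 4); ML(period 7) before OS(period 8); max 1 per period (cap 1).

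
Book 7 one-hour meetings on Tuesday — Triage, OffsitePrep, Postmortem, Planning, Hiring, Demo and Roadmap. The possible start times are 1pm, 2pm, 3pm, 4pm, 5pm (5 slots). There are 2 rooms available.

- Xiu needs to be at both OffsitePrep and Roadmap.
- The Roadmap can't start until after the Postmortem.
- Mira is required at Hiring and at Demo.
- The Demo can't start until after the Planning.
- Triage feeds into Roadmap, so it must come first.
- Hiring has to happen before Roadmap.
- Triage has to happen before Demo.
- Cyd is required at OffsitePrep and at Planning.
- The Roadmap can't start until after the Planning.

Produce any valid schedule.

OffsitePrep -> 4pm; Triage -> 1pm; Postmortem -> 2pm; Roadmap -> 3pm; Planning -> 1pm; Hiring -> 2pm; Demo -> 3pm

Checking: Hiring(2pm) before Roadmap(3pm); Triage(1pm) before Demo(3pm); Planning(1pm) before Roadmap(3pm); Postmortem(2pm) before Roadmap(3pm); Planning(1pm) before Demo(3pm); Triage(1pm) before Roadmap(3pm); OffsitePrep(4pm) != Planning(1pm); OffsitePrep(4pm) != Roadmap(3pm); Hiring(2pm) != Demo(3pm); max 2 per slot (cap 2).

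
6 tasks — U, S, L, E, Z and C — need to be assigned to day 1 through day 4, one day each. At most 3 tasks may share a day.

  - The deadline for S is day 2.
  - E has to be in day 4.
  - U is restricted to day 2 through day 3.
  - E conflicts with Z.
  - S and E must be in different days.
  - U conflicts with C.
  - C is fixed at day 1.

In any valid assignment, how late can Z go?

Z at day 3 is achievable: L -> day 1, E -> day 4, S -> day 1, C -> day 1, U -> day 2, Z -> day 3.
Nothing later works — the conflict and capacity constraints rule out every day after day 3.

day 3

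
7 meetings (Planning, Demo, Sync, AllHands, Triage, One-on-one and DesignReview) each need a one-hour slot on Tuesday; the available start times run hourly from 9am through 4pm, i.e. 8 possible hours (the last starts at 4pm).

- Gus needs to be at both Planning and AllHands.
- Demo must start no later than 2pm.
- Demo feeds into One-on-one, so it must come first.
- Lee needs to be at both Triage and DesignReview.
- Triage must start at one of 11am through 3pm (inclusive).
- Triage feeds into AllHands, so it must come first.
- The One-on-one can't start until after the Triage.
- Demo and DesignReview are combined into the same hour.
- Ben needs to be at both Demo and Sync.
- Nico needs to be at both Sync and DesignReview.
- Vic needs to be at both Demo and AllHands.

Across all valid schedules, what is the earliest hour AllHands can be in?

12pm

Precedence pushes AllHands to at least 12pm.
AllHands at 12pm is achievable: Demo -> 9am, DesignReview -> 9am, Triage -> 11am, One-on-one -> 12pm, Sync -> 10am, Planning -> 9am, AllHands -> 12pm.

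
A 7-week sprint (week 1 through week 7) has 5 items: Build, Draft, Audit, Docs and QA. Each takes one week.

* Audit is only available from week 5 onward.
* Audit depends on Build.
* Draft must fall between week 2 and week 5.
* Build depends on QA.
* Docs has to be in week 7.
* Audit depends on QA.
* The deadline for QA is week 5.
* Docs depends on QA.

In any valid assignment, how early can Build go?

Precedence pushes Build to at least week 2; downstream work caps Build at week 6.
Build at week 2 is achievable: Build=week 2, Docs=week 7, Audit=week 5, QA=week 1, Draft=week 2.

week 2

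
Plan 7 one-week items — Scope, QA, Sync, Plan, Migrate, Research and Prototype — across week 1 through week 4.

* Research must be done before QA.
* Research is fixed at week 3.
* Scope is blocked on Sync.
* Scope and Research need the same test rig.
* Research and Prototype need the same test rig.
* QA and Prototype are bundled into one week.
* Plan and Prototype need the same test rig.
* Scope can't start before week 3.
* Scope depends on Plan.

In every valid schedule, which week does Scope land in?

Scope's window is week 3–week 4.
Research is fixed at week 3, and Scope can't share a week with Research.
So Scope must be week 4.

week 4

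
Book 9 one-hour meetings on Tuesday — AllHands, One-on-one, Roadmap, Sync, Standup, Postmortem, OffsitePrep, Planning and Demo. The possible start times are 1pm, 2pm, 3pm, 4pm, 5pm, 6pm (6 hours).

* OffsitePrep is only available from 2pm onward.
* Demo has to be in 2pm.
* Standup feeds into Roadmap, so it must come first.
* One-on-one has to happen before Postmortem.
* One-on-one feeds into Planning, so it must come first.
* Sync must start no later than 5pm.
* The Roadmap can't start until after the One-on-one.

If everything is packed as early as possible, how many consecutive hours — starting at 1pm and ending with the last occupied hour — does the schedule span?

2 hours

The precedence chain requires at least 2 distinct hours.
2 works (last occupied hour: 2pm): for example AllHands=1pm; Sync=1pm; Roadmap=2pm; OffsitePrep=2pm; Demo=2pm; Postmortem=2pm; Planning=2pm; One-on-one=1pm; Standup=1pm.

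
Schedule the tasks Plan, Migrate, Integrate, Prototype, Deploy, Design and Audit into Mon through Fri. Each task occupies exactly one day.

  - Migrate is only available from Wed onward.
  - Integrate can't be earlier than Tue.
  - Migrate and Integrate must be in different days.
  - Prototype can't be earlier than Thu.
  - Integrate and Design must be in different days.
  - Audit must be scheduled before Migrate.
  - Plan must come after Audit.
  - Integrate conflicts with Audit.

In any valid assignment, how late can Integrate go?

Fri

Integrate is available from Tue.
Integrate at Fri is achievable: Prototype in Thu, Plan in Tue, Audit in Mon, Integrate in Fri, Migrate in Wed, Deploy in Mon, Design in Mon.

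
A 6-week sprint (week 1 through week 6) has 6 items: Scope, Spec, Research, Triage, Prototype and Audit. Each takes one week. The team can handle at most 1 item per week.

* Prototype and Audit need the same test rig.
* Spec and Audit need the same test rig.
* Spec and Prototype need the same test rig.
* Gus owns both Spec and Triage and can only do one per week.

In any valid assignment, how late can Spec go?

week 6

Spec at week 6 is achievable: Audit -> week 5; Research -> week 2; Prototype -> week 4; Scope -> week 1; Triage -> week 3; Spec -> week 6.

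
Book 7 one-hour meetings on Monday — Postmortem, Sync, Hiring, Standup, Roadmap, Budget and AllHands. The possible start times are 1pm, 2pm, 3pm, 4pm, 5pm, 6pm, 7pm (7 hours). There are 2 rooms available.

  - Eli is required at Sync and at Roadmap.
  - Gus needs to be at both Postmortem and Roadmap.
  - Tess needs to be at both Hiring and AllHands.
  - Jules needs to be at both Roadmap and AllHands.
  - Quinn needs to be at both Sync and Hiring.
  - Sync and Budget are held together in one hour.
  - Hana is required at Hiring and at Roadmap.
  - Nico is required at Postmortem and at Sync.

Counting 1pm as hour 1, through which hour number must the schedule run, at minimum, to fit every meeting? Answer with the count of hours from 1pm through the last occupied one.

With at most 2 per hour and 7 meetings, at least 4 hours are needed.
4 works (last occupied hour: 4pm): for example AllHands in 4pm, Sync in 2pm, Standup in 3pm, Budget in 2pm, Hiring in 1pm, Roadmap in 3pm, Postmortem in 1pm.

4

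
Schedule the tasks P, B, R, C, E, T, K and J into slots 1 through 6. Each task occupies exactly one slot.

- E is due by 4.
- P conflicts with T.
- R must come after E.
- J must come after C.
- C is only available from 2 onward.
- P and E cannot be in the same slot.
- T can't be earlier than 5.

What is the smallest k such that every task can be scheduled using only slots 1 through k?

The precedence chain requires at least 2 distinct slots.
T can't be placed before 5, so the schedule must run through at least slot 5.
5 works (last occupied slot: 5): for example E in 1, B in 1, J in 3, K in 1, P in 2, R in 2, C in 2, T in 5.

5 slots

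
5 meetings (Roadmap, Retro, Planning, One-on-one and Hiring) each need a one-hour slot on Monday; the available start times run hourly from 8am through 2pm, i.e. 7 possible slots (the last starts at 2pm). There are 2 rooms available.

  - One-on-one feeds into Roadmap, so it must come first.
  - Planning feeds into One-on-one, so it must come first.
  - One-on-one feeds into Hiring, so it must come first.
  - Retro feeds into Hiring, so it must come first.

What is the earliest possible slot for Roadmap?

Precedence pushes Roadmap to at least 10am.
Roadmap at 10am is achievable: One-on-one in 9am; Planning in 8am; Hiring in 10am; Retro in 8am; Roadmap in 10am.

10am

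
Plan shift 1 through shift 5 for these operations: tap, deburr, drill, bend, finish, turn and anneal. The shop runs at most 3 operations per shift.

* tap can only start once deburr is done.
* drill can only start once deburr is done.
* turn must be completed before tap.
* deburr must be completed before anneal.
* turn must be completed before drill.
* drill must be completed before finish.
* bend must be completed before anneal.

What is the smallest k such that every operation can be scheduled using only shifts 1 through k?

The precedence chain requires at least 3 distinct shifts.
With at most 3 per shift and 7 operations, at least 3 shifts are needed.
3 works (last occupied shift: shift 3): for example tap=shift 2; turn=shift 1; deburr=shift 1; bend=shift 1; anneal=shift 2; finish=shift 3; drill=shift 2.

3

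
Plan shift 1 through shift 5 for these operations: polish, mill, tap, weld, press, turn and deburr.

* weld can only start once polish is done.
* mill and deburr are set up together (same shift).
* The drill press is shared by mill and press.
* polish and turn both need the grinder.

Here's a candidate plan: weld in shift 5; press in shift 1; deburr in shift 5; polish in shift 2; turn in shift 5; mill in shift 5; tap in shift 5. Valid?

Yes, all constraints hold

polish and turn both need the grinder — holds.
mill and deburr are set up together (same shift) — holds.
The drill press is shared by mill and press — holds.
weld can only start once polish is done — holds.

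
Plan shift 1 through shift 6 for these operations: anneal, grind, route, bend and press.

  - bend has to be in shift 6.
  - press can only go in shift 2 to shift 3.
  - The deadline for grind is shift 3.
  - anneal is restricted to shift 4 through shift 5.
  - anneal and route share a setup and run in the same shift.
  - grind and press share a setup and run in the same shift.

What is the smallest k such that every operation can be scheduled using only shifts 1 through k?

6 shifts

bend can't be placed before shift 6, so the schedule must run through at least shift 6.
6 works (last occupied shift: shift 6): for example grind -> shift 2, press -> shift 2, anneal -> shift 4, bend -> shift 6, route -> shift 4.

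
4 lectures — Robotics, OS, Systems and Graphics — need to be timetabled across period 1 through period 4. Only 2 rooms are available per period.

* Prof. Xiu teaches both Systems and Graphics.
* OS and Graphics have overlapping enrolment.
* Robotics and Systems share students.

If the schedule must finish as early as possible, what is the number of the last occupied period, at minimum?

period 2

With at most 2 per period and 4 lectures, at least 2 periods are needed.
2 works (last occupied period: period 2): for example Robotics -> period 1, Graphics -> period 1, Systems -> period 2, OS -> period 2.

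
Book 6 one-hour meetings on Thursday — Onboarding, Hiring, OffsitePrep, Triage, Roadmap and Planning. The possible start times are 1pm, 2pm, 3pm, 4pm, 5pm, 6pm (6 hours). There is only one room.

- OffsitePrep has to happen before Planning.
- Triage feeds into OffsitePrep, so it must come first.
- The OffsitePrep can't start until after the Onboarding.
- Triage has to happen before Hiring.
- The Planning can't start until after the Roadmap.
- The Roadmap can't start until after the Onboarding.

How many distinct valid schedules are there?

Splitting on Onboarding: it can be 1pm (11), 2pm (8), 3pm (2). Listing each branch's schedules as (Hiring, OffsitePrep, Triage, Roadmap, Planning):
Onboarding=1pm: (3pm,4pm,2pm,5pm,6pm) (3pm,5pm,2pm,4pm,6pm) (4pm,3pm,2pm,5pm,6pm) (4pm,5pm,2pm,3pm,6pm) (4pm,5pm,3pm,2pm,6pm) (5pm,3pm,2pm,4pm,6pm) (5pm,4pm,2pm,3pm,6pm) (5pm,4pm,3pm,2pm,6pm) (6pm,3pm,2pm,4pm,5pm) (6pm,4pm,2pm,3pm,5pm) (6pm,4pm,3pm,2pm,5pm) — 11.
Onboarding=2pm: (3pm,4pm,1pm,5pm,6pm) (3pm,5pm,1pm,4pm,6pm) (4pm,3pm,1pm,5pm,6pm) (4pm,5pm,1pm,3pm,6pm) (5pm,3pm,1pm,4pm,6pm) (5pm,4pm,1pm,3pm,6pm) (6pm,3pm,1pm,4pm,5pm) (6pm,4pm,1pm,3pm,5pm) — 8.
Onboarding=3pm: (2pm,4pm,1pm,5pm,6pm) (2pm,5pm,1pm,4pm,6pm) — 2.
Summing: 11 + 8 + 2 = 21.

21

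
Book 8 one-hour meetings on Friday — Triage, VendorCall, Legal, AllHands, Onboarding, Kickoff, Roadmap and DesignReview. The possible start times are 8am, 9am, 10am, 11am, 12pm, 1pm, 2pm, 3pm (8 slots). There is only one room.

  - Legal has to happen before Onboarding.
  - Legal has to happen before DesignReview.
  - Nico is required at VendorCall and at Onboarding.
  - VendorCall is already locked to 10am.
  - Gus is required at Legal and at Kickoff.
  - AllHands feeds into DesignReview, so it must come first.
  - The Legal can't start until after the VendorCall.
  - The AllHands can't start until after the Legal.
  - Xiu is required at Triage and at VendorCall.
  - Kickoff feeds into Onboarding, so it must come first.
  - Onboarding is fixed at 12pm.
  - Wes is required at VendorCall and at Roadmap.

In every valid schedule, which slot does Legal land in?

11am

VendorCall is fixed at 10am and must come before Legal, so Legal is at least 11am.
Onboarding is fixed at 12pm and must come after Legal, so Legal is at most 11am.
So Legal must be 11am.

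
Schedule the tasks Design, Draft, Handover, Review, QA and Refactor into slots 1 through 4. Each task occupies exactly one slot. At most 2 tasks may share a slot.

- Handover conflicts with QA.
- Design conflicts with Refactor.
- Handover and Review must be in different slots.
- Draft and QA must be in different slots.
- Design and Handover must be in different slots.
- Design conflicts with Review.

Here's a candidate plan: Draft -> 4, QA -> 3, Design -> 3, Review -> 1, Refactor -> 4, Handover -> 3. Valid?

Handover conflicts with QA — violated.
Handover and Review must be in different slots — holds.
Design and Handover must be in different slots — violated.
Design conflicts with Review — holds.
Design conflicts with Refactor — holds.
Draft and QA must be in different slots — holds.
At most 2 tasks may share a slot — violated.

No — it violates: Design and Handover must be in different slots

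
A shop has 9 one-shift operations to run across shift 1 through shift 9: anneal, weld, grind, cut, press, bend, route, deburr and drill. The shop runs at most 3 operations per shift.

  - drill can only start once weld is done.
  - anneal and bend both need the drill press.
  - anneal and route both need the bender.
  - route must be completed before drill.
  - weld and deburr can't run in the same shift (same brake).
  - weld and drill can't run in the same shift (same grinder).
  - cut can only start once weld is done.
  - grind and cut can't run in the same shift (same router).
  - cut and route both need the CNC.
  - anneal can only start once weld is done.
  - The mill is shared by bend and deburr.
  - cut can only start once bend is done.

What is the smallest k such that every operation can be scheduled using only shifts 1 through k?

The precedence chain requires at least 2 distinct shifts.
With at most 3 per shift and 9 operations, at least 3 shifts are needed.
3 works (last occupied shift: shift 3): for example grind in shift 3; bend in shift 1; route in shift 1; weld in shift 1; deburr in shift 3; press in shift 3; cut in shift 2; drill in shift 2; anneal in shift 2.

3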